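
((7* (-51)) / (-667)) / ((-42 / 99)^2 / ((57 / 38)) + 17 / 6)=2332638 / 12871099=0.18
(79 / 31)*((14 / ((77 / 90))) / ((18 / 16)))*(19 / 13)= 240160 / 4433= 54.18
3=3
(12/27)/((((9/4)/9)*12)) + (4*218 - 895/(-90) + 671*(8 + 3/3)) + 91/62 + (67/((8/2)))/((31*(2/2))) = 23178541/3348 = 6923.10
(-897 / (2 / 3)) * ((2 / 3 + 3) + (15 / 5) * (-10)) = 70863 / 2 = 35431.50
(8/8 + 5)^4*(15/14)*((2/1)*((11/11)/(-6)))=-3240/7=-462.86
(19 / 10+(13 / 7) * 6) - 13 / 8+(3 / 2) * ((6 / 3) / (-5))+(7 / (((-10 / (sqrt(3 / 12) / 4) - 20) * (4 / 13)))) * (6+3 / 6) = 52299 / 5600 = 9.34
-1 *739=-739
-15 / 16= -0.94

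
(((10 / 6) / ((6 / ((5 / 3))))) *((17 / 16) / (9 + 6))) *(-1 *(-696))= 2465 / 108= 22.82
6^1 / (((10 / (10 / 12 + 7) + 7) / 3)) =846 / 389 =2.17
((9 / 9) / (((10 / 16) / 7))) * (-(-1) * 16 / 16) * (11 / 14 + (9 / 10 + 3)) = 1312 / 25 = 52.48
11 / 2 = 5.50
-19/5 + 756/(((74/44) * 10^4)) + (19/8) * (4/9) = -561832/208125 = -2.70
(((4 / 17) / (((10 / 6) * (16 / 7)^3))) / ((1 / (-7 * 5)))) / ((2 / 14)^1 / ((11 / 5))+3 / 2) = -554631 / 2097664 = -0.26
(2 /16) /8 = 1 /64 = 0.02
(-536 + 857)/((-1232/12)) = -963/308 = -3.13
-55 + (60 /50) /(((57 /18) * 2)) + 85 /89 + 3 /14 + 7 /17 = -107113029 /2012290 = -53.23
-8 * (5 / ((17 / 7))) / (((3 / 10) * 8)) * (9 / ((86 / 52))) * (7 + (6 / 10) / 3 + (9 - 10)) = -169260 / 731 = -231.55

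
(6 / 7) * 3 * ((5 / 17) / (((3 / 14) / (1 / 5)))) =12 / 17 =0.71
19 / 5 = 3.80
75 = 75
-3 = -3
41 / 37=1.11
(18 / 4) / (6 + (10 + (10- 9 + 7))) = 3 / 16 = 0.19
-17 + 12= -5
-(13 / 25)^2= -169 / 625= -0.27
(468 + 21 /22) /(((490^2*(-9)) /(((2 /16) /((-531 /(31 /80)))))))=106609 /5385308544000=0.00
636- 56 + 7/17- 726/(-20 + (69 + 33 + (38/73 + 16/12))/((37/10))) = 272548617/555730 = 490.43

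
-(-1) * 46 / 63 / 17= 46 / 1071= 0.04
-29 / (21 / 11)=-15.19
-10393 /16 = -649.56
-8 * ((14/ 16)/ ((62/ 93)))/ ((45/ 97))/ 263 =-0.09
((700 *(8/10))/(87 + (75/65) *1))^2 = 13249600/328329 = 40.35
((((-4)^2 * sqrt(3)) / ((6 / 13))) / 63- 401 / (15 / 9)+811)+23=104 * sqrt(3) / 189+2967 / 5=594.35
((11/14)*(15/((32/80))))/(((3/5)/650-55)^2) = 2178515625/223653430063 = 0.01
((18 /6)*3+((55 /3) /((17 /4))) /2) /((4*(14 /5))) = 2845 /2856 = 1.00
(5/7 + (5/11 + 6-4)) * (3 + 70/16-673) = -324825/154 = -2109.25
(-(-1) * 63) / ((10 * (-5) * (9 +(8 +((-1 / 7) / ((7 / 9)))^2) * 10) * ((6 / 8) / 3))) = -302526 / 5362475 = -0.06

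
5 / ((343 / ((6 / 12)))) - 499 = -342309 / 686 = -498.99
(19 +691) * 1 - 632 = 78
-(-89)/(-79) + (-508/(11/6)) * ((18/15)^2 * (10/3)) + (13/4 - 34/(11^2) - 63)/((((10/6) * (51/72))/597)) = -25747367231/812515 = -31688.48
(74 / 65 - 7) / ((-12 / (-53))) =-6731 / 260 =-25.89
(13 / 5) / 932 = 13 / 4660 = 0.00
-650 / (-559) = 50 / 43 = 1.16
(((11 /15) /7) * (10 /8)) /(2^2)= 0.03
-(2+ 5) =-7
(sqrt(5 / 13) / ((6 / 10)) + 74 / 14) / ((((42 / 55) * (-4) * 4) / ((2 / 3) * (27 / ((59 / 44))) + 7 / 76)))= -123331175 / 21092736 - 16666375 * sqrt(65) / 117516672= -6.99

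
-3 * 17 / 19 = -51 / 19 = -2.68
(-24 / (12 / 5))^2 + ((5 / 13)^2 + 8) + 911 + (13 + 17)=177306 / 169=1049.15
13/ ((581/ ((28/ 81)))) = 52/ 6723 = 0.01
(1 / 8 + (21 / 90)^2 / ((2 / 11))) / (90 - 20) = 191 / 31500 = 0.01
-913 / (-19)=913 / 19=48.05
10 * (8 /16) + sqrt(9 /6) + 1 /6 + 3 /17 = sqrt(6) /2 + 545 /102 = 6.57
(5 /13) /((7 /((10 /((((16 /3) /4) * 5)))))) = 15 /182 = 0.08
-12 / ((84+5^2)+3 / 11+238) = -33 / 955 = -0.03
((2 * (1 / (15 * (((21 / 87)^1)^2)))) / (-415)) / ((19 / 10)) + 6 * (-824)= -5730569044 / 1159095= -4944.00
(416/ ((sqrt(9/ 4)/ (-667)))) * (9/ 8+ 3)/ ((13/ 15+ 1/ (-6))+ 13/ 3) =-22891440/ 151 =-151598.94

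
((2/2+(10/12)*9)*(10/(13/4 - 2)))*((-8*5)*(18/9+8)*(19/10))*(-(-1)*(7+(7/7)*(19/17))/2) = -209760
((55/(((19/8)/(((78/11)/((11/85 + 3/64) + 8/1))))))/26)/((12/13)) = 707200/845101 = 0.84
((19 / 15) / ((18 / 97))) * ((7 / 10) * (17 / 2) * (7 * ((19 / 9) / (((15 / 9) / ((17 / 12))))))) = 495875737 / 972000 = 510.16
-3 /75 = -1 /25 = -0.04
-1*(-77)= 77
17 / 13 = 1.31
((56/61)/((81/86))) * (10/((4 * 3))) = 12040/14823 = 0.81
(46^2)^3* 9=85268672064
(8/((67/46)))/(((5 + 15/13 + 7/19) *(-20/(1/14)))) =-0.00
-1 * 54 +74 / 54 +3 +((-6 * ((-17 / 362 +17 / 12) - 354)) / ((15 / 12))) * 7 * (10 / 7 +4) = 1570440776 / 24435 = 64270.14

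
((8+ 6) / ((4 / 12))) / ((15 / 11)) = 30.80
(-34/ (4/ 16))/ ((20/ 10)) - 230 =-298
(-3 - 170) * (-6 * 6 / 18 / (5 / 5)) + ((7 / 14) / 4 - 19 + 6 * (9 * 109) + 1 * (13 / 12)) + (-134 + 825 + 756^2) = 13882589 / 24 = 578441.21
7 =7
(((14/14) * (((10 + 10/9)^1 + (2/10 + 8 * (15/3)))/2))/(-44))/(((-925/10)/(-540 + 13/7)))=-8698003/2564100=-3.39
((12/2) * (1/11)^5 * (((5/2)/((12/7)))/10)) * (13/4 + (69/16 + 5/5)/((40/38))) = 3717/82458112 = 0.00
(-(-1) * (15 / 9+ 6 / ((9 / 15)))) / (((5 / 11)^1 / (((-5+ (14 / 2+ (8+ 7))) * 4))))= 5236 / 3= 1745.33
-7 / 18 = -0.39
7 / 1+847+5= 859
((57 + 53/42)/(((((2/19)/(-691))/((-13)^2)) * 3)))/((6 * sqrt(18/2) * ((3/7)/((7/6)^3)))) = -1862286274121/419904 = -4435028.66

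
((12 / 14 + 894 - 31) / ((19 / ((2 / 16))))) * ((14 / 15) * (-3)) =-6047 / 380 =-15.91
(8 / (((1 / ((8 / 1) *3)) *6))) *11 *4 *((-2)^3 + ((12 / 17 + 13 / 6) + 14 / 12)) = -284416 / 51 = -5576.78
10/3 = 3.33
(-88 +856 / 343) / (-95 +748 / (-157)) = 0.86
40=40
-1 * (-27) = 27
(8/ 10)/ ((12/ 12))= 4/ 5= 0.80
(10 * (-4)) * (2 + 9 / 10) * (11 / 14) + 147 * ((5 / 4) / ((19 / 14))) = 11771 / 266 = 44.25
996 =996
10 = 10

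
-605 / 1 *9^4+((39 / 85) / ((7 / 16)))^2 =-1405268215749 / 354025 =-3969403.90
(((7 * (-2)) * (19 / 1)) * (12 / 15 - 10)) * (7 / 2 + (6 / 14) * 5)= 69046 / 5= 13809.20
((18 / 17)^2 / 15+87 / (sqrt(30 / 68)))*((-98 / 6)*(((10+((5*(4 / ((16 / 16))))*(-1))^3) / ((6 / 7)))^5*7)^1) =16239041160393140477500 / 27+34024850991313727585481875*sqrt(510) / 729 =1054633435218386530876089.00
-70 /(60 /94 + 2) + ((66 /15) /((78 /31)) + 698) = 8139187 /12090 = 673.22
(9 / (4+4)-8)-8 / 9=-559 / 72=-7.76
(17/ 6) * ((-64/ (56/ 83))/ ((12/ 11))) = -15521/ 63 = -246.37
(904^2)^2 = 667841990656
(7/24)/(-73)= -7/1752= -0.00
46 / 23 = 2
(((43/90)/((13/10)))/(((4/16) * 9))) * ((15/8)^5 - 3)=9475351/2875392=3.30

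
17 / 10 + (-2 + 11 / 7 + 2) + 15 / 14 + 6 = 362 / 35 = 10.34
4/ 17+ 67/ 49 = 1335/ 833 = 1.60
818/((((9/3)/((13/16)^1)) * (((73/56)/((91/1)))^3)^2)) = 11640005600891268138696704/454002678867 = 25638627573607.79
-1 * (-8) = 8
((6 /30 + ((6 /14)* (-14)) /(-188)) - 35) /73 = -16341 /34310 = -0.48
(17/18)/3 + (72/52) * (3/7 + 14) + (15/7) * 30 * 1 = 415619/4914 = 84.58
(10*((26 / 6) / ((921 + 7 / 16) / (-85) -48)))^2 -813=-812.46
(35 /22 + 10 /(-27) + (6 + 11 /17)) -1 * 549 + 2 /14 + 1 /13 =-497054345 /918918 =-540.91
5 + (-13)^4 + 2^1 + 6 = 28574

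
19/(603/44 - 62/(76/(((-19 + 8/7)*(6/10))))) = 0.85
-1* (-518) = 518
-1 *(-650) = 650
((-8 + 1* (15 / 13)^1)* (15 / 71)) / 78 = -445 / 23998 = -0.02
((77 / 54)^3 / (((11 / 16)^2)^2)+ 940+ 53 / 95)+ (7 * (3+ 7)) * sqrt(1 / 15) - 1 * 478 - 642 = -3423960791 / 20568735+ 14 * sqrt(15) / 3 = -148.39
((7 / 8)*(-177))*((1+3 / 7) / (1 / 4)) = -885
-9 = -9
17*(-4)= -68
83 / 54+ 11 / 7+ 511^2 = 98704913 / 378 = 261124.11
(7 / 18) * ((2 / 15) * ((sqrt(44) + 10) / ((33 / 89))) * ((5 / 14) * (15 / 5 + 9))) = 356 * sqrt(11) / 297 + 1780 / 297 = 9.97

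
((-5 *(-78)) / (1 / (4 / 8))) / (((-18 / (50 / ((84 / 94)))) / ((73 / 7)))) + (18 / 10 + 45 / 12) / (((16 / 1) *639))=-63336254561 / 10019520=-6321.29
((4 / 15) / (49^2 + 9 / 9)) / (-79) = -2 / 1423185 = -0.00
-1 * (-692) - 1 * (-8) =700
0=0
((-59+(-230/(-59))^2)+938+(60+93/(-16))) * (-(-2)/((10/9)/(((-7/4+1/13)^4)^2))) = 1560288415974580130161779/14887465201439866880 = 104805.51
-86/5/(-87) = 86/435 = 0.20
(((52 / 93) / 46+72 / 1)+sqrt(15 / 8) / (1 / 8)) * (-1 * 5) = -770170 / 2139 - 10 * sqrt(30) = -414.83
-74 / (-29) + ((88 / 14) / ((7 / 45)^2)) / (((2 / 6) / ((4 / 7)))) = 31184474 / 69629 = 447.87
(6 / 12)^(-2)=4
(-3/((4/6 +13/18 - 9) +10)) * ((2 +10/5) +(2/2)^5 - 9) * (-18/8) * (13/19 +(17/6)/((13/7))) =-265275/10621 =-24.98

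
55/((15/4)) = 44/3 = 14.67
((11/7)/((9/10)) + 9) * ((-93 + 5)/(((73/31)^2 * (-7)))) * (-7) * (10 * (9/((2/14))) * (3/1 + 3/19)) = -34351521600/101251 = -339270.94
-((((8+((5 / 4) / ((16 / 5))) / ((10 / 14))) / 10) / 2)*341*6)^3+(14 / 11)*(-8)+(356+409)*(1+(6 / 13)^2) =-325737436028323002319 / 487325696000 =-668418346.71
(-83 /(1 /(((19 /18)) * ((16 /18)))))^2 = 39790864 /6561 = 6064.76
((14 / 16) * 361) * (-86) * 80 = -2173220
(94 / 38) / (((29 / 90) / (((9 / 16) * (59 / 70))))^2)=1073425527 / 200440576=5.36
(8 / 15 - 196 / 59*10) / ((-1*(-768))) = -113 / 2655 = -0.04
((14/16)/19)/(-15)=-7/2280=-0.00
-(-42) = 42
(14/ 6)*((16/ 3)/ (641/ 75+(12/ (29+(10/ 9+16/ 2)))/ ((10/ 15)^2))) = 120050/ 89283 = 1.34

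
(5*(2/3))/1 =10/3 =3.33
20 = 20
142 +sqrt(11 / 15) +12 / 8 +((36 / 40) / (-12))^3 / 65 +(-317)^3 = -31854868.64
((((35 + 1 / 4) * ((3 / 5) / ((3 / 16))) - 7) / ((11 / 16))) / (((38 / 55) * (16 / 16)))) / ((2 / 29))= 61364 / 19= 3229.68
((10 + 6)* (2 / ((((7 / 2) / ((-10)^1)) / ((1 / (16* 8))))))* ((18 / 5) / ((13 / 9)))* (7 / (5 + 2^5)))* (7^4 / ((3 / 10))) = -1296540 / 481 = -2695.51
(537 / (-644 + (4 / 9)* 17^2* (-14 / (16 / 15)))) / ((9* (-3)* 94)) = 179 / 1971039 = 0.00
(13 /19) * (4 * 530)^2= 58427200 /19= 3075115.79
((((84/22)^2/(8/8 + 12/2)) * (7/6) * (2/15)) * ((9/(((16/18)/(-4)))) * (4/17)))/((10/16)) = -254016/51425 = -4.94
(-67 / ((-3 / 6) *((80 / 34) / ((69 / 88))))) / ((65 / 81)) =6365871 / 114400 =55.65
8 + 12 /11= 100 /11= 9.09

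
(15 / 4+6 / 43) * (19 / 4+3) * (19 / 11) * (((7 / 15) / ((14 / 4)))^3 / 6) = 131347 / 6385500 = 0.02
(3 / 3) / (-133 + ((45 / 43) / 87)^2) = -1555009 / 206815972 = -0.01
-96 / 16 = -6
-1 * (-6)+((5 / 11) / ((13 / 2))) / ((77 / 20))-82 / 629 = 40778412 / 6925919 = 5.89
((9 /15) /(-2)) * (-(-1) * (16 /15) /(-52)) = 2 /325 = 0.01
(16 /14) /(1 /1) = 8 /7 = 1.14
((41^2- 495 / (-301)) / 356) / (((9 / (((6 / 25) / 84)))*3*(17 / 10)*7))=126619 / 3012556995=0.00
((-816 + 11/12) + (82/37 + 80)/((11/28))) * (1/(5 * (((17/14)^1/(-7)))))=28995799/41514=698.46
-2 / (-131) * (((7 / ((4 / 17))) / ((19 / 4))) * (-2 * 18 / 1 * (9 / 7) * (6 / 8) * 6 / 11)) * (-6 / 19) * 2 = 594864 / 520201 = 1.14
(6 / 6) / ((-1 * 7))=-1 / 7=-0.14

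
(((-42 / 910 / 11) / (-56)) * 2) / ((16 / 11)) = 3 / 29120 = 0.00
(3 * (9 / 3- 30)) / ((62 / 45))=-58.79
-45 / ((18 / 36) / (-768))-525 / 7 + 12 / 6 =69047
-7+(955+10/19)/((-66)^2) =-561193/82764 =-6.78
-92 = -92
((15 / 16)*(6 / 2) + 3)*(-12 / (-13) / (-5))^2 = 837 / 4225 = 0.20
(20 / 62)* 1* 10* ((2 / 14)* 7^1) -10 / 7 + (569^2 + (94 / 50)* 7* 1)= 1756484568 / 5425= 323775.96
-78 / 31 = -2.52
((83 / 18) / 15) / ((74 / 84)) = 581 / 1665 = 0.35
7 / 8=0.88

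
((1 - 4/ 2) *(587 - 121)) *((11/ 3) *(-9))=15378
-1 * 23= -23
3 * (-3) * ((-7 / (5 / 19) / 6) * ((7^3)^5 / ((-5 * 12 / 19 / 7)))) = -83979615549381727 / 200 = -419898077746908.64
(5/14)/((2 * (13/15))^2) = 1125/9464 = 0.12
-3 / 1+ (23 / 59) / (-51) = -9050 / 3009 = -3.01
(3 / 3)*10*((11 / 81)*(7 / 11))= 70 / 81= 0.86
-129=-129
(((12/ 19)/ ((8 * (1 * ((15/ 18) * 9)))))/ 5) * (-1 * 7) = -7/ 475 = -0.01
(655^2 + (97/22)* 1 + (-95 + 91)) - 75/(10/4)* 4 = 9435919/22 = 428905.41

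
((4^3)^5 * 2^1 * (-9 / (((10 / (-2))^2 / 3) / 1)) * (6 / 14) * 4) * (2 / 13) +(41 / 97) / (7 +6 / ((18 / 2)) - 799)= -320447819192485137 / 523882450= -611678858.86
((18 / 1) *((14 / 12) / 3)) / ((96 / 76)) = 133 / 24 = 5.54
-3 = -3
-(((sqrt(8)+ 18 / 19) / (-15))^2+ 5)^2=-167560522417 / 6597500625 - 6549392*sqrt(2) / 38581875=-25.64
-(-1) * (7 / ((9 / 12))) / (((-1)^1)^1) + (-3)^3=-109 / 3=-36.33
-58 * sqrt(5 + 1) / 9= -58 * sqrt(6) / 9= -15.79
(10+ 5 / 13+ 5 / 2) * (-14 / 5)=-469 / 13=-36.08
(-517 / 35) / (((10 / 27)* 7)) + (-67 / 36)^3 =-694070227 / 57153600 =-12.14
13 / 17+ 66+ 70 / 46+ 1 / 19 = 507691 / 7429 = 68.34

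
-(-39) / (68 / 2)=39 / 34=1.15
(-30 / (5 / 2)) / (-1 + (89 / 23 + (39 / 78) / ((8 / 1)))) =-4.09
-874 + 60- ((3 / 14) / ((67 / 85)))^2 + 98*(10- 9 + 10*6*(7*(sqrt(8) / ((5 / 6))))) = -630033329 / 879844 + 98784*sqrt(2) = 138985.60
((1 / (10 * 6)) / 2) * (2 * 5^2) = 0.42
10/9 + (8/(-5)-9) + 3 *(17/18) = -599/90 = -6.66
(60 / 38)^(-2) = 0.40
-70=-70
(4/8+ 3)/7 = 1/2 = 0.50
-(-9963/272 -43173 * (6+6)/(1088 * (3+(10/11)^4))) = 8946774/53923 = 165.92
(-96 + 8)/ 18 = -44/ 9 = -4.89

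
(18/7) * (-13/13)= -18/7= -2.57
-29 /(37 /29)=-22.73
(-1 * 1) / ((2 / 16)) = -8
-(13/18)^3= -0.38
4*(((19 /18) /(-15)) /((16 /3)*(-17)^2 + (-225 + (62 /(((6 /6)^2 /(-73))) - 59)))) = 19 /220635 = 0.00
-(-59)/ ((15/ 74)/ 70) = 61124/ 3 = 20374.67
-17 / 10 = -1.70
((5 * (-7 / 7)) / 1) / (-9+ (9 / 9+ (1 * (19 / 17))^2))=1445 / 1951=0.74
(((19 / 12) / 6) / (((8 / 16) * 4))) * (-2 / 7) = -19 / 504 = -0.04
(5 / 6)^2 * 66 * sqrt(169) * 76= 135850 / 3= 45283.33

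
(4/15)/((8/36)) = 6/5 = 1.20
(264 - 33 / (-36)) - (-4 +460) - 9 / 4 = -580 / 3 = -193.33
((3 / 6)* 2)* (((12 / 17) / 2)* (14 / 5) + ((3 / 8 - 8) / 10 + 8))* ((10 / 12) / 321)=1243 / 58208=0.02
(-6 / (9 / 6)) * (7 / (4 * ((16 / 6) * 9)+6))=-14 / 51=-0.27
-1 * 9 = -9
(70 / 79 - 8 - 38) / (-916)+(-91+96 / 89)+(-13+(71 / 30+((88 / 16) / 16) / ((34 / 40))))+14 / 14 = -325507400833 / 3284601960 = -99.10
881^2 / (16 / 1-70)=-776161 / 54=-14373.35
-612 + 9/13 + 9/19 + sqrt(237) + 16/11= -1655684/2717 + sqrt(237)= -593.98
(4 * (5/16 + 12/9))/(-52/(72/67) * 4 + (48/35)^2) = -290325/8452856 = -0.03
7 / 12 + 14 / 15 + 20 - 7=871 / 60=14.52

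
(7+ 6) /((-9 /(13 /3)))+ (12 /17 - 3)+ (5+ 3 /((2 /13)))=14639 /918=15.95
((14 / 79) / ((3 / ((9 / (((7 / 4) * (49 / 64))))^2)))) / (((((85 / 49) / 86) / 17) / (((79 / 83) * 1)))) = 304349184 / 142345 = 2138.11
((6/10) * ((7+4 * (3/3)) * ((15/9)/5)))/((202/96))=528/505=1.05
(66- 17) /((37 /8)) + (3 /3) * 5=577 /37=15.59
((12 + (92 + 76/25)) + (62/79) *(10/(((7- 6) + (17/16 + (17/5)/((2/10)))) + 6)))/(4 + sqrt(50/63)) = 10712646504/379356025- 127531506 *sqrt(14)/75871205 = 21.95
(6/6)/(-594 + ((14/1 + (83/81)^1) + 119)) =-81/37258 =-0.00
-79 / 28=-2.82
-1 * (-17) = 17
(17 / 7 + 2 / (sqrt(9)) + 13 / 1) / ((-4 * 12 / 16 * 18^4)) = -169 / 3306744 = -0.00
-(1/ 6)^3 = -1/ 216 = -0.00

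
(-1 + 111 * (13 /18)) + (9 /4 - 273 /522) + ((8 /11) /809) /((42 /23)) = 584540305 /7225988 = 80.89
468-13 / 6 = 2795 / 6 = 465.83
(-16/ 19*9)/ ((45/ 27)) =-432/ 95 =-4.55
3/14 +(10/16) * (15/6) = 199/112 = 1.78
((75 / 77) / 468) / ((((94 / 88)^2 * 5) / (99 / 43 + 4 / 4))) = 31240 / 25931451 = 0.00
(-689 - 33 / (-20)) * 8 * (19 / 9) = -522386 / 45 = -11608.58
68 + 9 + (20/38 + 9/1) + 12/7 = 11736/133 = 88.24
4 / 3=1.33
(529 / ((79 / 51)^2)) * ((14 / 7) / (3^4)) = 305762 / 56169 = 5.44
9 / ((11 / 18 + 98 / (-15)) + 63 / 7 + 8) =0.81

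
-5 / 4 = -1.25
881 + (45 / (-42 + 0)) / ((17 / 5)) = 209603 / 238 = 880.68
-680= -680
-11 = -11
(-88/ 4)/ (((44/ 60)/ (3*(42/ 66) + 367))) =-121740/ 11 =-11067.27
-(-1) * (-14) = -14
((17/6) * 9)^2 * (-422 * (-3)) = 1646433/2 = 823216.50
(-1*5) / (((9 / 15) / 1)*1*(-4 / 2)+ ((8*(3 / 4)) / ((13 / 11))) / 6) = 325 / 23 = 14.13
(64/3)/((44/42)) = 224/11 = 20.36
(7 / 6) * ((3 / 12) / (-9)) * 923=-6461 / 216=-29.91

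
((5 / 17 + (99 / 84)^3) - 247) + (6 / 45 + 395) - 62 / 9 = 2404388509 / 16793280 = 143.18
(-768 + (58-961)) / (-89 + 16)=1671 / 73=22.89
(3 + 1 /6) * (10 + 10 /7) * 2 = 1520 /21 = 72.38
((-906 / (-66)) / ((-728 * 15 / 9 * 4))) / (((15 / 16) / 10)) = -151 / 5005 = -0.03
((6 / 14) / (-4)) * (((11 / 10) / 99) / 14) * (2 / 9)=-1 / 52920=-0.00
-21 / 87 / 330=-7 / 9570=-0.00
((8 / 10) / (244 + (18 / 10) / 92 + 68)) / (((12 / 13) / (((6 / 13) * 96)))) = 0.12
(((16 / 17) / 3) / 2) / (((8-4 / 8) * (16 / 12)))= 4 / 255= 0.02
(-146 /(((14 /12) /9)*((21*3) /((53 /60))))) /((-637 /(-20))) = -15476 /31213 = -0.50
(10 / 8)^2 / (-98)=-25 / 1568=-0.02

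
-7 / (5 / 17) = -119 / 5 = -23.80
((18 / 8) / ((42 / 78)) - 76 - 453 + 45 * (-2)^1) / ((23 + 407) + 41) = -17215 / 13188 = -1.31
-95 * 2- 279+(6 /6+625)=157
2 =2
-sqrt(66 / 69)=-0.98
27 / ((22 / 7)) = 189 / 22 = 8.59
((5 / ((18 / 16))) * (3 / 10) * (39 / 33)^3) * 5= 43940 / 3993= 11.00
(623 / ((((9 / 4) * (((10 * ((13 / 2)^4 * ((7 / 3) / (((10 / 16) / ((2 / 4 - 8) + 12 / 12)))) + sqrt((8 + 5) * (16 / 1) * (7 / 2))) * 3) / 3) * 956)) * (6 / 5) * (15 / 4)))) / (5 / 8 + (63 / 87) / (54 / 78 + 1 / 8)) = -1403551516640 / 14273229481909219251 - 280812800 * sqrt(182) / 61850661088273283421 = -0.00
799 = 799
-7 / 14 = -0.50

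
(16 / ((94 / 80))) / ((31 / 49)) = 21.52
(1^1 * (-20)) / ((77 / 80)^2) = -128000 / 5929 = -21.59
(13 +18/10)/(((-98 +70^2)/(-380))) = -2812/2401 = -1.17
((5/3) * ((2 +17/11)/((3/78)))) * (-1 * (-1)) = 1690/11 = 153.64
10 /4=5 /2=2.50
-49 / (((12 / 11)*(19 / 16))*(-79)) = 2156 / 4503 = 0.48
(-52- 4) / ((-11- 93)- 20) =14 / 31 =0.45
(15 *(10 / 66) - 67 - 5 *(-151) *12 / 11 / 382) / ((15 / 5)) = -131462 / 6303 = -20.86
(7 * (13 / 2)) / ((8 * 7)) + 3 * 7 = 349 / 16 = 21.81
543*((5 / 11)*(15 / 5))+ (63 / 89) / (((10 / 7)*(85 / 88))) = 308298069 / 416075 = 740.97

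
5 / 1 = 5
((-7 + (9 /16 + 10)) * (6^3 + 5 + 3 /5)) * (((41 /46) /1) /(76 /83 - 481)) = -53729967 /36659240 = -1.47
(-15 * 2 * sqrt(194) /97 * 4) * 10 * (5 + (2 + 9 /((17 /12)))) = -272400 * sqrt(194) /1649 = -2300.84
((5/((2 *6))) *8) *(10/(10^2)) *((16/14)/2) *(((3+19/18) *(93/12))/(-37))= -2263/13986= -0.16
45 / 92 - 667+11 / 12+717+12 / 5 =53.81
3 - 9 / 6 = 3 / 2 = 1.50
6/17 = 0.35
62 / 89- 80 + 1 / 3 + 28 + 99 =12824 / 267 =48.03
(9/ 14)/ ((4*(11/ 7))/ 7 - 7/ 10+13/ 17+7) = 5355/ 66329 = 0.08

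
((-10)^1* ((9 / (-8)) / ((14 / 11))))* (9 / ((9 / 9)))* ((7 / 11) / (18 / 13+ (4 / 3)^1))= 15795 / 848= 18.63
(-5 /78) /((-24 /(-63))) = -35 /208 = -0.17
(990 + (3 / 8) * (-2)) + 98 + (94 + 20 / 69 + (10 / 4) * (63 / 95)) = 6204689 / 5244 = 1183.20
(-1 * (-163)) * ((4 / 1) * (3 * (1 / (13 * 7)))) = 1956 / 91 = 21.49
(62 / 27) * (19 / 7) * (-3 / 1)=-18.70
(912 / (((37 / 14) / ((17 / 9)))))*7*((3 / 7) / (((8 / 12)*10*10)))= 29.33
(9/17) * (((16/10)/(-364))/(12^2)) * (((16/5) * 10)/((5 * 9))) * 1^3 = -4/348075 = -0.00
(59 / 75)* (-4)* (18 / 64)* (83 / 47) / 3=-4897 / 9400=-0.52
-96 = -96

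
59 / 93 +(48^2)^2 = 493682747 / 93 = 5308416.63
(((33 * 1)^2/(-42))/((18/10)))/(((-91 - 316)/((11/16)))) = 605/24864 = 0.02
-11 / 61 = -0.18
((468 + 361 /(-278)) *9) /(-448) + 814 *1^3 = 100211129 /124544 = 804.62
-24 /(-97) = 24 /97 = 0.25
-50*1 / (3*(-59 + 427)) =-25 / 552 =-0.05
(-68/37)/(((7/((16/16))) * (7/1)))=-68/1813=-0.04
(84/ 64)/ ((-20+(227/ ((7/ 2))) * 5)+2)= 147/ 34304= 0.00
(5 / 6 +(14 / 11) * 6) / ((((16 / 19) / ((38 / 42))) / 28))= 201799 / 792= 254.80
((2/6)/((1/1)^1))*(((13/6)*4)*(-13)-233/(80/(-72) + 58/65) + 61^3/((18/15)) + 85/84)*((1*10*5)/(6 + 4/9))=12774992925/25984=491648.43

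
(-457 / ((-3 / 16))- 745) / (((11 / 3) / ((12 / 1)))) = 5538.55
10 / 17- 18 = -296 / 17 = -17.41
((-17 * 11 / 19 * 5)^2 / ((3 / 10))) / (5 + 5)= 874225 / 1083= 807.23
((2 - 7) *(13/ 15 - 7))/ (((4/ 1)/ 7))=161/ 3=53.67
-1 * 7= -7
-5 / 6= -0.83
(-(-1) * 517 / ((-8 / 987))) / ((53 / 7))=-3571953 / 424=-8424.42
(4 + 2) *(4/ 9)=8/ 3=2.67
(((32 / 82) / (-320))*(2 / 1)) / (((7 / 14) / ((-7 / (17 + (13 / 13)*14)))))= 7 / 6355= 0.00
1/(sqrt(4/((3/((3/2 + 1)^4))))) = 2 * sqrt(3)/25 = 0.14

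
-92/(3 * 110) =-46/165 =-0.28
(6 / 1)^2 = 36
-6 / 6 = -1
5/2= 2.50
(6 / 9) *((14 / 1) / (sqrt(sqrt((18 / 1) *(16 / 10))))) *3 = 14 *sqrt(3) *5^(1 / 4) / 3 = 12.09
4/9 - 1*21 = -185/9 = -20.56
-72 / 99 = -8 / 11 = -0.73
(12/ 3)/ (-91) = -4/ 91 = -0.04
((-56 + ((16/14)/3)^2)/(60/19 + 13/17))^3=-503624204815353043456/174439813247898723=-2887.09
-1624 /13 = -124.92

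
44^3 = 85184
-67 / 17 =-3.94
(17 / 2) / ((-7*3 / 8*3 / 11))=-748 / 63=-11.87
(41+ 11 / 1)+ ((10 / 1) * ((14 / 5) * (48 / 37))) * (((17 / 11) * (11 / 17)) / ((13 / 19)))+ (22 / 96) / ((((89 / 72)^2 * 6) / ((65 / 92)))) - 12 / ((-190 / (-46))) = 102.20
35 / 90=7 / 18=0.39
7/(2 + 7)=7/9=0.78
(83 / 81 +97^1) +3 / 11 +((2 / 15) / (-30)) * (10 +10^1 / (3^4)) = 3939431 / 40095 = 98.25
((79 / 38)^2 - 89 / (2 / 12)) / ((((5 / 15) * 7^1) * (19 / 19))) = -227.00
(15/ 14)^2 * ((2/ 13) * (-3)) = -0.53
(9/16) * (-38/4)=-171/32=-5.34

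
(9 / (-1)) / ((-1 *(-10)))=-9 / 10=-0.90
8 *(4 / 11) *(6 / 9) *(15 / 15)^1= 64 / 33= 1.94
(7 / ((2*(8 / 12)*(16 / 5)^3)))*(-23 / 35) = -1725 / 16384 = -0.11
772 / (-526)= -386 / 263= -1.47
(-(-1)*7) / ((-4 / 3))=-5.25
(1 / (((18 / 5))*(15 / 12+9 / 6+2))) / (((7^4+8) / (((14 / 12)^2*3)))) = 245 / 2471634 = 0.00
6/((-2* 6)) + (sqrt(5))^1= -1/2 + sqrt(5)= 1.74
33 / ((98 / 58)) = 957 / 49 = 19.53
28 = 28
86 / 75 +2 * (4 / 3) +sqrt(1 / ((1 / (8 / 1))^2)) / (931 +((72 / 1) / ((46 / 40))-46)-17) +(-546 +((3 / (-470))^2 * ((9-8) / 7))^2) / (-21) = 8012674521715861769 / 268683970488990000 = 29.82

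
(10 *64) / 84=160 / 21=7.62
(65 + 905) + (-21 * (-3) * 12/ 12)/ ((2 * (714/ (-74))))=32869/ 34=966.74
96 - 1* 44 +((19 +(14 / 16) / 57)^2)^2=5655219179475073 / 43237380096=130794.68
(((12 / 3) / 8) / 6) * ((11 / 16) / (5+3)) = 11 / 1536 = 0.01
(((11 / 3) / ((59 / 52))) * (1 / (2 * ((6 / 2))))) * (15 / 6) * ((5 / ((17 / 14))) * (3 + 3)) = 33.27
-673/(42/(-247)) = 166231/42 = 3957.88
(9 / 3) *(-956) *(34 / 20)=-24378 / 5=-4875.60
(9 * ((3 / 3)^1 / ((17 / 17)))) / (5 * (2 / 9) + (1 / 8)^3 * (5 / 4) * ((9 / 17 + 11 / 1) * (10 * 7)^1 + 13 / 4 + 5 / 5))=11280384 / 3875245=2.91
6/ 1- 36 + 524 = 494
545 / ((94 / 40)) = 10900 / 47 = 231.91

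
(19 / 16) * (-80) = -95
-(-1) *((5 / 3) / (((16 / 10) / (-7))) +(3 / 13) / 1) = -2203 / 312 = -7.06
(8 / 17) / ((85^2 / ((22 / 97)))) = 176 / 11914025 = 0.00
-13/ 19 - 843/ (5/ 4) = -64133/ 95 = -675.08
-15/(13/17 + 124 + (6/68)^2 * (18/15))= -14450/120199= -0.12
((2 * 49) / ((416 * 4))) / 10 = 49 / 8320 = 0.01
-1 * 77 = -77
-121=-121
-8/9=-0.89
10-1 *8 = 2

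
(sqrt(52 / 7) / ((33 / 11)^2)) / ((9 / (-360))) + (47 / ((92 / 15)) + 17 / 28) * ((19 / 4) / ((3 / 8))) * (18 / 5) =303582 / 805 - 80 * sqrt(91) / 63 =365.01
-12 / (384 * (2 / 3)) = -3 / 64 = -0.05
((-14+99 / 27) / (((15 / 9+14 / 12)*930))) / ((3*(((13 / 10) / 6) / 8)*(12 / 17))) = -8 / 117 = -0.07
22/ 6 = 11/ 3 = 3.67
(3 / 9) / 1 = 1 / 3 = 0.33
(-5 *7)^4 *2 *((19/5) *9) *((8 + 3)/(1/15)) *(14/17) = 237104752500/17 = 13947338382.35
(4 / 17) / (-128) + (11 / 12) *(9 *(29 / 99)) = 3941 / 1632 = 2.41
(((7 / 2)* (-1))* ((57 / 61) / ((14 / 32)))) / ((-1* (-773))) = -456 / 47153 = -0.01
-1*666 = -666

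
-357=-357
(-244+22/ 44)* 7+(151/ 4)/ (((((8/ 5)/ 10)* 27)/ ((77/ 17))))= -12227173/ 7344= -1664.92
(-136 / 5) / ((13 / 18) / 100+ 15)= -2880 / 1589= -1.81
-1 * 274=-274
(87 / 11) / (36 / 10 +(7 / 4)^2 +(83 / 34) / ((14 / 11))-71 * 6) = -276080 / 14570721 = -0.02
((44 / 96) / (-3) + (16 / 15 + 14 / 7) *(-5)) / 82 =-1115 / 5904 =-0.19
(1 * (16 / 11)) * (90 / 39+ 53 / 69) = 44144 / 9867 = 4.47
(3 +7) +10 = 20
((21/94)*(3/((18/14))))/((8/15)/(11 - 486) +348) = 349125/233072248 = 0.00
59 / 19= 3.11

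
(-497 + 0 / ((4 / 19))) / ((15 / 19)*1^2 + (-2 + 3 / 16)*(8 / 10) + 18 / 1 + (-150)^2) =-188860 / 8556589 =-0.02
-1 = -1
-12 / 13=-0.92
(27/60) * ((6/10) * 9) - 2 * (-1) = 443/100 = 4.43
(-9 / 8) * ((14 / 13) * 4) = -63 / 13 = -4.85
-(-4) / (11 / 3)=12 / 11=1.09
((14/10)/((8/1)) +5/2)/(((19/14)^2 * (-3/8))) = -20972/5415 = -3.87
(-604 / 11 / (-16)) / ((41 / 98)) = 8.20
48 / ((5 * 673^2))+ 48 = 108703008 / 2264645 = 48.00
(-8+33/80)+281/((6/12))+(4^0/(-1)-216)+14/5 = 340.21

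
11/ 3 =3.67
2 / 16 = 0.12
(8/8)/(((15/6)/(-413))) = -826/5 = -165.20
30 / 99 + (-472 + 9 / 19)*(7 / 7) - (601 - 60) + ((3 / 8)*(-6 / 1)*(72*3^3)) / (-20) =-4975391 / 6270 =-793.52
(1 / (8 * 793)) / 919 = 1 / 5830136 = 0.00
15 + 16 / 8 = 17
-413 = -413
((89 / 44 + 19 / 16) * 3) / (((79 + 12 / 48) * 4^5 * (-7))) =-1695 / 99979264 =-0.00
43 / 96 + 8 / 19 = 1585 / 1824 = 0.87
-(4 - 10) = 6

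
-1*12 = -12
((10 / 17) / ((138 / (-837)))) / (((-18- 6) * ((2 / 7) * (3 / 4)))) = 1085 / 1564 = 0.69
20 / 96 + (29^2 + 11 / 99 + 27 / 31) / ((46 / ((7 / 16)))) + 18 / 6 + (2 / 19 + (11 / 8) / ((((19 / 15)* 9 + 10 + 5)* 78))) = 11.32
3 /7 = 0.43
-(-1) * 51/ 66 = 17/ 22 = 0.77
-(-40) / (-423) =-0.09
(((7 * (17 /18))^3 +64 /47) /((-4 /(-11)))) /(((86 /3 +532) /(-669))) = -195199243613 /204907968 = -952.62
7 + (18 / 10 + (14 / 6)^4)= 38.44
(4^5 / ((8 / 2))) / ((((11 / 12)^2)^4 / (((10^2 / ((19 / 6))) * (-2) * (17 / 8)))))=-280692051148800 / 4072818739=-68918.38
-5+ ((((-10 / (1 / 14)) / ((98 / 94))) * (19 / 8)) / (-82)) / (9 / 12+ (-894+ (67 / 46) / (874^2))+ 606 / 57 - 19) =-45501938691495 / 9092543113717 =-5.00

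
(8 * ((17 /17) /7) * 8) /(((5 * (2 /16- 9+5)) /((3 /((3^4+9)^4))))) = -0.00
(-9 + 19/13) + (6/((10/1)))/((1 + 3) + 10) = -7.50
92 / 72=23 / 18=1.28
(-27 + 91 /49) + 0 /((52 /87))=-176 /7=-25.14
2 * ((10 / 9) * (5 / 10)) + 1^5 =19 / 9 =2.11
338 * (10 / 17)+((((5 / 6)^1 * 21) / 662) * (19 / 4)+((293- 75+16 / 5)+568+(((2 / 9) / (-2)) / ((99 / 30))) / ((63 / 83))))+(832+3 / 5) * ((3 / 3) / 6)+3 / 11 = 9493871623843 / 8422943760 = 1127.14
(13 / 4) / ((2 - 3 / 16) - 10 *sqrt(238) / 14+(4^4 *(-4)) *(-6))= 4160 *sqrt(238) / 67685434623+35793212 / 67685434623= 0.00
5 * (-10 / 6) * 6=-50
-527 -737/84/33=-132871/252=-527.27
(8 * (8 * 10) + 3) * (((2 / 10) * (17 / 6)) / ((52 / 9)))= 63.06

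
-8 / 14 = -4 / 7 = -0.57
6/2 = 3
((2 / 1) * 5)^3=1000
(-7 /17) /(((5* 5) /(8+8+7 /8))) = -0.28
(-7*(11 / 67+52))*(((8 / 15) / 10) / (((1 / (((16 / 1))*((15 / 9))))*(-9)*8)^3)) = 1304800 / 1318761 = 0.99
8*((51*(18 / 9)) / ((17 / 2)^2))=192 / 17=11.29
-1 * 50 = -50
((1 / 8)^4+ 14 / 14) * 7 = 28679 / 4096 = 7.00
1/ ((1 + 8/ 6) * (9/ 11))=11/ 21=0.52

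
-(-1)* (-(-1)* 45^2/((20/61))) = 24705/4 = 6176.25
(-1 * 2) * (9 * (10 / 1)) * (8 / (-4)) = 360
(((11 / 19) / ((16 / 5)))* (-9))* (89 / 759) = -1335 / 6992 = -0.19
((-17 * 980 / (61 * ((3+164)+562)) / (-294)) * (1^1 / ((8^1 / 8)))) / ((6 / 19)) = 1615 / 400221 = 0.00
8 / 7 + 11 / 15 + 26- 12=1667 / 105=15.88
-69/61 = -1.13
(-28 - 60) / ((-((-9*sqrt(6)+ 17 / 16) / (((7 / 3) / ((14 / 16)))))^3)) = -123311463858176*sqrt(6) / 1912488258036383 - 1171912344469504 / 51637182966982341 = -0.18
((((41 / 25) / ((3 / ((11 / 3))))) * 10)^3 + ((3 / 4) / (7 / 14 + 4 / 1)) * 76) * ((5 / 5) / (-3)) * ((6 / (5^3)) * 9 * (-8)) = 11760400928 / 1265625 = 9292.17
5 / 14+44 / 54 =443 / 378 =1.17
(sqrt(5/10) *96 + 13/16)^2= 78 *sqrt(2) + 1179817/256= 4718.97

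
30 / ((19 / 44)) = 1320 / 19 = 69.47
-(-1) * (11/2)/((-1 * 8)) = -0.69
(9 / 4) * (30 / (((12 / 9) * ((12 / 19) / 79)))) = 202635 / 32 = 6332.34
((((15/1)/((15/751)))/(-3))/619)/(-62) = 0.01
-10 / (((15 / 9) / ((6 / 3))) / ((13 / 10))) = -78 / 5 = -15.60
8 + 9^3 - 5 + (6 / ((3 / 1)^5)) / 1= 59294 / 81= 732.02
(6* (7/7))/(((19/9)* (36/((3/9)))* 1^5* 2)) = 1/76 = 0.01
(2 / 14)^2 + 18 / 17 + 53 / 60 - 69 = -3350531 / 49980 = -67.04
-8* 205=-1640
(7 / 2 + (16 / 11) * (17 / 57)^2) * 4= 518842 / 35739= 14.52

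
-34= -34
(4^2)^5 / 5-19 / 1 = 1048481 / 5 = 209696.20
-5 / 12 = -0.42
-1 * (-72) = 72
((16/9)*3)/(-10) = -0.53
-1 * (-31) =31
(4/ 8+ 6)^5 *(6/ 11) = 1113879/ 176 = 6328.86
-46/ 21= -2.19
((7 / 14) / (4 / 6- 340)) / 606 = -1 / 411272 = -0.00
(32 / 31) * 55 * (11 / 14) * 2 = 19360 / 217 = 89.22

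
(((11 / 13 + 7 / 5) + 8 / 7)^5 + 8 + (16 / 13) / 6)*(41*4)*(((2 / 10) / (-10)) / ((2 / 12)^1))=-4368029475846326144 / 487525113359375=-8959.60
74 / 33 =2.24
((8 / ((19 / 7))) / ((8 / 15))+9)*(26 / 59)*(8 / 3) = 19136 / 1121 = 17.07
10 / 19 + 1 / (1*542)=5439 / 10298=0.53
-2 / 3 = -0.67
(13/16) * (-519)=-6747/16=-421.69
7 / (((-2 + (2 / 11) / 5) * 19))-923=-1894381 / 2052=-923.19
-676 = -676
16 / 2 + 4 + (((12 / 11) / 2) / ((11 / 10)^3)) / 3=177692 / 14641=12.14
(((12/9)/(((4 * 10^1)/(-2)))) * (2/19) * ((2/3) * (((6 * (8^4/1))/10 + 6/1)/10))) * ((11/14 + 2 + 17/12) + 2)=-7.15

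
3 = 3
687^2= 471969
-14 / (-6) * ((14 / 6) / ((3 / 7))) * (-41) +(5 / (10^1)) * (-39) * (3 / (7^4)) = -67533685 / 129654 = -520.88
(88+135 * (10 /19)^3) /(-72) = -92324 /61731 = -1.50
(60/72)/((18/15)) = 25/36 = 0.69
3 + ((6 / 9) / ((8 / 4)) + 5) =8.33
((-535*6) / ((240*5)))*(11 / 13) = -2.26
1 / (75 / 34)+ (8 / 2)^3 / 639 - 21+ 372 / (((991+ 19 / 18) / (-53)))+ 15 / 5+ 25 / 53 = -557118262093 / 15119075475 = -36.85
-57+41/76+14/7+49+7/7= -339/76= -4.46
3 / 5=0.60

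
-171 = -171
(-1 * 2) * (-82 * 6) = 984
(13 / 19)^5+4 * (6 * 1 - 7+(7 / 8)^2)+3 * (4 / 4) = 87651955 / 39617584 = 2.21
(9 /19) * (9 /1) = 81 /19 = 4.26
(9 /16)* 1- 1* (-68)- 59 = 153 /16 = 9.56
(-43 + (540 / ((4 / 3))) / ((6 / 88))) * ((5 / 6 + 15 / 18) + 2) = 64867 / 3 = 21622.33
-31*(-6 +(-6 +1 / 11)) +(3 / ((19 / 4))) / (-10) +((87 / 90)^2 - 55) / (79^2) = 433310074289 / 1173932100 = 369.11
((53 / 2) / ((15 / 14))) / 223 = 371 / 3345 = 0.11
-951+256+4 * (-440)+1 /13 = -31914 /13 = -2454.92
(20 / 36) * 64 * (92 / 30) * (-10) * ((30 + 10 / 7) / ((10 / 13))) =-8419840 / 189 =-44549.42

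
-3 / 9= -1 / 3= -0.33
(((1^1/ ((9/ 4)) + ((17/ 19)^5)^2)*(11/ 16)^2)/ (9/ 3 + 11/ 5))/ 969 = 25814267131823225/ 355889855920984459776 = 0.00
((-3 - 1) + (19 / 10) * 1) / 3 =-7 / 10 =-0.70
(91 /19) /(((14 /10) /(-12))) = -780 /19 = -41.05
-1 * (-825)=825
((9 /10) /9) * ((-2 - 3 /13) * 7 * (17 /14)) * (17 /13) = -2.48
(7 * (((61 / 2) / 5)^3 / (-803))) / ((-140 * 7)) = 226981 / 112420000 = 0.00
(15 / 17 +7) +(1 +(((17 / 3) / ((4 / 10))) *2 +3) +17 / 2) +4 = 5377 / 102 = 52.72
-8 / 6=-4 / 3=-1.33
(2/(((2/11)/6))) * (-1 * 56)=-3696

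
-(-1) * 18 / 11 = 18 / 11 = 1.64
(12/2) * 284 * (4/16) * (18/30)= 1278/5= 255.60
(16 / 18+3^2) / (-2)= -89 / 18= -4.94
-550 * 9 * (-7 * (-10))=-346500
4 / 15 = 0.27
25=25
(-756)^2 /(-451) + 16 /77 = -4000096 /3157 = -1267.06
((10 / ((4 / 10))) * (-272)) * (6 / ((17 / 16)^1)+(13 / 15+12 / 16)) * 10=-1481800 / 3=-493933.33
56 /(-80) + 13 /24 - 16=-1939 /120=-16.16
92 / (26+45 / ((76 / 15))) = 6992 / 2651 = 2.64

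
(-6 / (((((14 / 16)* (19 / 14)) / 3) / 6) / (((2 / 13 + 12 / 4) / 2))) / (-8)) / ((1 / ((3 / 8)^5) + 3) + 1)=269001 / 2083445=0.13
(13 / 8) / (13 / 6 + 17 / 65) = 2535 / 3788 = 0.67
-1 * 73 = -73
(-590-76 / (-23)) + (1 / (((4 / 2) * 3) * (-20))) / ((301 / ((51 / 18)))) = -2924420071 / 4984560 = -586.70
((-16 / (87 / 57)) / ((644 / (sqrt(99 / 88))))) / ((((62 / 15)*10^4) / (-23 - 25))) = 513*sqrt(2) / 36184750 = 0.00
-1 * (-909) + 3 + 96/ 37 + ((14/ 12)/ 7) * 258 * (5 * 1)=41795/ 37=1129.59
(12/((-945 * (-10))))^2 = 4/2480625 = 0.00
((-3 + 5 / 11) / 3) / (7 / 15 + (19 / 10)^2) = -2800 / 13453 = -0.21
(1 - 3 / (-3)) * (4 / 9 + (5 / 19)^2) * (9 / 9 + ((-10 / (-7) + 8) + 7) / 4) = 5.25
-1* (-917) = 917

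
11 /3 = 3.67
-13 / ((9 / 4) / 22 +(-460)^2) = -1144 / 18620809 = -0.00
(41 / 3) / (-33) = -41 / 99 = -0.41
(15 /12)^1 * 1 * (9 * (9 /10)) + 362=2977 /8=372.12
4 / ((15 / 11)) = 2.93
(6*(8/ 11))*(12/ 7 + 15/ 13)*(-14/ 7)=-25056/ 1001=-25.03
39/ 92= 0.42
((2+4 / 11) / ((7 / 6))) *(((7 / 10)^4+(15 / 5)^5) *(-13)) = -1233227307 / 192500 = -6406.38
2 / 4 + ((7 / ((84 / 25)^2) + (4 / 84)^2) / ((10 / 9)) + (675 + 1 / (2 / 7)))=5327751 / 7840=679.56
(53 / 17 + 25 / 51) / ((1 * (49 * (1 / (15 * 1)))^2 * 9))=4600 / 122451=0.04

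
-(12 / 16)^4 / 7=-81 / 1792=-0.05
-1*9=-9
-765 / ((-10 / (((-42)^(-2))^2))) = 17 / 691488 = 0.00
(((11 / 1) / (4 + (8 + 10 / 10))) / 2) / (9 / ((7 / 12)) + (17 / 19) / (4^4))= 187264 / 6830603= 0.03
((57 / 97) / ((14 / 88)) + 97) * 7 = 704.86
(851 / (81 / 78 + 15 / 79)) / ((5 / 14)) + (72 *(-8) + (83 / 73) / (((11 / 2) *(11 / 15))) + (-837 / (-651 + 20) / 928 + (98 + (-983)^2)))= 2177401494743770591 / 2249960132640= 967751.15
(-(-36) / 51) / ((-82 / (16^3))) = -24576 / 697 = -35.26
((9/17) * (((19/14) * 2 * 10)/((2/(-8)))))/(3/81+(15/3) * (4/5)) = -184680/12971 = -14.24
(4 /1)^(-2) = 1 /16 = 0.06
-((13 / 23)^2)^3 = -0.03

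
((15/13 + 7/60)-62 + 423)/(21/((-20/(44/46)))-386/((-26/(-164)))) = -6499133/43697778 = -0.15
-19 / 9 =-2.11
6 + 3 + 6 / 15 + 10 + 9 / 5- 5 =81 / 5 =16.20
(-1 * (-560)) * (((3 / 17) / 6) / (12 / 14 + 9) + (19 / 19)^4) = 658840 / 1173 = 561.67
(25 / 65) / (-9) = -5 / 117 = -0.04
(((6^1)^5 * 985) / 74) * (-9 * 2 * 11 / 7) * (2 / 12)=-126379440 / 259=-487951.51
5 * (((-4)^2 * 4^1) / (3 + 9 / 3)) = 160 / 3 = 53.33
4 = 4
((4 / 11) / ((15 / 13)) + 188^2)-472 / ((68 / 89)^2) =3293676401 / 95370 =34535.77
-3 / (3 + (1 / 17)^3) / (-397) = 14739 / 5851780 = 0.00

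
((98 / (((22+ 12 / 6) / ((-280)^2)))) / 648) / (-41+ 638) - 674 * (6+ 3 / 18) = -602843383 / 145071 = -4155.51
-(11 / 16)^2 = -121 / 256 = -0.47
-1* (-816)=816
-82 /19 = -4.32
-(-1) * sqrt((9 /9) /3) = sqrt(3) /3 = 0.58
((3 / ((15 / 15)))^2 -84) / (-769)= 0.10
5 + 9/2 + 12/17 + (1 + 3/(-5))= 1803/170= 10.61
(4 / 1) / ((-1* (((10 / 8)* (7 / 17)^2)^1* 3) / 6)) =-9248 / 245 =-37.75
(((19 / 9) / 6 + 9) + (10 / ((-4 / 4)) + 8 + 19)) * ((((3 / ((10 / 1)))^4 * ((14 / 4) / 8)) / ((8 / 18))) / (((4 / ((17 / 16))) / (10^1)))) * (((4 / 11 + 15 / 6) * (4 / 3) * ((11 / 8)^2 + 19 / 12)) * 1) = 21347130231 / 2883584000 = 7.40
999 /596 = 1.68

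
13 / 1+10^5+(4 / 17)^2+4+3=28905796 / 289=100020.06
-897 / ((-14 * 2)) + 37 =1933 / 28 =69.04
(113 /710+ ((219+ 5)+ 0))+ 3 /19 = 3026037 /13490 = 224.32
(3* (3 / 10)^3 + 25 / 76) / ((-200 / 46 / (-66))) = 5911851 / 950000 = 6.22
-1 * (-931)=931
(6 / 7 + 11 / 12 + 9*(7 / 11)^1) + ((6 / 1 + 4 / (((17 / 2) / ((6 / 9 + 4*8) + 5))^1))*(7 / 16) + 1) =593165 / 31416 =18.88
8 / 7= 1.14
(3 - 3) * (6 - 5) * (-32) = 0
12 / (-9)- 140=-141.33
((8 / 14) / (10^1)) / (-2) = -1 / 35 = -0.03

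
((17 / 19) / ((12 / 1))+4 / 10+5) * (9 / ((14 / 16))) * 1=56.31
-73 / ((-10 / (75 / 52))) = 1095 / 104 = 10.53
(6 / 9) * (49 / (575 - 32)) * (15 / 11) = 490 / 5973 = 0.08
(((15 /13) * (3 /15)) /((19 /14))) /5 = 42 /1235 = 0.03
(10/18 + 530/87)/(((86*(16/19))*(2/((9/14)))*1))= 32965/1117312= 0.03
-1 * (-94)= 94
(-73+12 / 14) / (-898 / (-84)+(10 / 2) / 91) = -39390 / 5867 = -6.71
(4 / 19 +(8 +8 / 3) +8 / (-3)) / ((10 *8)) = 39 / 380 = 0.10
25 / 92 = 0.27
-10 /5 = -2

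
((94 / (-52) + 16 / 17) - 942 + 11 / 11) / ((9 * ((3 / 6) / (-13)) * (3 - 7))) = -416305 / 612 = -680.24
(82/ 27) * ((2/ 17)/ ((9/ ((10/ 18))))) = 820/ 37179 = 0.02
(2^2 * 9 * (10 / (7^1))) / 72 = 5 / 7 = 0.71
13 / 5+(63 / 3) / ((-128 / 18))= -113 / 320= -0.35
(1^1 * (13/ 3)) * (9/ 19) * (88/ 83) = 3432/ 1577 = 2.18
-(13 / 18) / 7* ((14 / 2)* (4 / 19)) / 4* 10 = -65 / 171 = -0.38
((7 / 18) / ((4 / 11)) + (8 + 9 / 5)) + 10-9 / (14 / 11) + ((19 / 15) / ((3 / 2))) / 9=13.89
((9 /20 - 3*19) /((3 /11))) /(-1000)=4147 /20000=0.21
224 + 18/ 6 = 227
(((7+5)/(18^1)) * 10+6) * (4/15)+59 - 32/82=114367/1845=61.99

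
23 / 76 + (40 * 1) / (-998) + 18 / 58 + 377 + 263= 704499509 / 1099796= 640.57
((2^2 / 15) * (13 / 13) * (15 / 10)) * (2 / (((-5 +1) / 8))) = -8 / 5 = -1.60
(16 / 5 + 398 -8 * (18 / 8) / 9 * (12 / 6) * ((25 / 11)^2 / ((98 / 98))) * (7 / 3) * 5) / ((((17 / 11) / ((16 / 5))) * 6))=55.27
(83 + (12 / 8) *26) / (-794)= -61 / 397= -0.15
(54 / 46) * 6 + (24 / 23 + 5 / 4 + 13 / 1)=2055 / 92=22.34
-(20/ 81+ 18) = -1478/ 81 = -18.25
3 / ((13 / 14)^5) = 1613472 / 371293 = 4.35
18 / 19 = 0.95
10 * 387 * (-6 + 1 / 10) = -22833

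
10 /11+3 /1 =43 /11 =3.91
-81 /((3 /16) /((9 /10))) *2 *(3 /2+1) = -1944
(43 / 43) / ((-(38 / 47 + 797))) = -47 / 37497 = -0.00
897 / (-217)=-897 / 217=-4.13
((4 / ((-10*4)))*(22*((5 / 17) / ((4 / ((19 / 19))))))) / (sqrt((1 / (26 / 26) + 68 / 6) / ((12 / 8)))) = -33*sqrt(74) / 5032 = -0.06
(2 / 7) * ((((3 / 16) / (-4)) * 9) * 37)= -999 / 224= -4.46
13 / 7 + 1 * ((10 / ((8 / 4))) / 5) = 20 / 7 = 2.86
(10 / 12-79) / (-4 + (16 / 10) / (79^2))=14635145 / 748872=19.54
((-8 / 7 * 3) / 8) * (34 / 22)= -51 / 77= -0.66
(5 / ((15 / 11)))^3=1331 / 27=49.30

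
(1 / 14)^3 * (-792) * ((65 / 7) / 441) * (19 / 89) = -13585 / 10470761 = -0.00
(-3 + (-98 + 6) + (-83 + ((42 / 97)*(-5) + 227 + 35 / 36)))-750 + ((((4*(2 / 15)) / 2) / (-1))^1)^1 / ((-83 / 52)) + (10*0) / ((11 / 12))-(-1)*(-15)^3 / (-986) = -499113749449 / 714445740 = -698.60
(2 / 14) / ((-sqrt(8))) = -sqrt(2) / 28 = -0.05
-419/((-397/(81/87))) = 11313/11513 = 0.98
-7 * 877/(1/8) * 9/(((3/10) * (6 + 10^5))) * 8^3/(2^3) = -942.89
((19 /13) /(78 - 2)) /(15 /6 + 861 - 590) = 1 /14222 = 0.00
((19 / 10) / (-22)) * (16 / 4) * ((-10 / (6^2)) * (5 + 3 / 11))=551 / 1089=0.51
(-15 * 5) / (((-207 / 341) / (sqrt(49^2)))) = 417725 / 69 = 6053.99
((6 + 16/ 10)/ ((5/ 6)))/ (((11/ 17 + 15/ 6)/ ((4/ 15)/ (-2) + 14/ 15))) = 31008/ 13375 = 2.32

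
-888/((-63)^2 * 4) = -74/1323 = -0.06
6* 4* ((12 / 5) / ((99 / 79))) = 2528 / 55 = 45.96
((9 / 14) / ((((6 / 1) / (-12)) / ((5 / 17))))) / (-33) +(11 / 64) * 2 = 14879 / 41888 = 0.36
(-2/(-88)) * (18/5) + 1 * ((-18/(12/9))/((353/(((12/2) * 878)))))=-7819803/38830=-201.39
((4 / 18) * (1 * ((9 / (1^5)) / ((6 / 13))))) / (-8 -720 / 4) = -13 / 564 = -0.02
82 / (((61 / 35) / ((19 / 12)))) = 27265 / 366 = 74.49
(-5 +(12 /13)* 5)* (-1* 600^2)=1800000 /13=138461.54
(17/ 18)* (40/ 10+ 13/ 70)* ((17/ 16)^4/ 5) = 416018101/ 412876800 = 1.01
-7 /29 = -0.24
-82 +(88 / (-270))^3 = -82.03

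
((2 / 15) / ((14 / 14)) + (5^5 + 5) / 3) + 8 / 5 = 15676 / 15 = 1045.07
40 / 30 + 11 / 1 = 37 / 3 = 12.33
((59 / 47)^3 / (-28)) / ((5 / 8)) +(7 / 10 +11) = 84209521 / 7267610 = 11.59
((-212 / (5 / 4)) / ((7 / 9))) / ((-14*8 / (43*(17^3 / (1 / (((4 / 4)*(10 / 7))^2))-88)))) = 9988610868 / 12005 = 832037.56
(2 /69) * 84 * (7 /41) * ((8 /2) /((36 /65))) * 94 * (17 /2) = 20358520 /8487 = 2398.79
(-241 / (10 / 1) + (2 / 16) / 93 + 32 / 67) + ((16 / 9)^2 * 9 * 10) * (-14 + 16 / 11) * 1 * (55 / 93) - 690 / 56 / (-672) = -1250975658293 / 586212480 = -2134.00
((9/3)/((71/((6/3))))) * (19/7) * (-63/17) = -1026/1207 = -0.85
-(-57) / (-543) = -19 / 181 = -0.10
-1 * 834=-834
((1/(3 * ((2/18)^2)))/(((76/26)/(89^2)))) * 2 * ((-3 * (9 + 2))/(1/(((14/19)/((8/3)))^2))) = -40461283863/109744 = -368687.89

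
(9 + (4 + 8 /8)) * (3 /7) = 6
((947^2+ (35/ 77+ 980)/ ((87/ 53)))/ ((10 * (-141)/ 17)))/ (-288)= 811105717/ 21589920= 37.57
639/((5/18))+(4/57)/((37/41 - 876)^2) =843973633710194/366881252685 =2300.40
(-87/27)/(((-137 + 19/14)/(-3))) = -406/5697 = -0.07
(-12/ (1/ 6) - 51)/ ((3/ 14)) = -574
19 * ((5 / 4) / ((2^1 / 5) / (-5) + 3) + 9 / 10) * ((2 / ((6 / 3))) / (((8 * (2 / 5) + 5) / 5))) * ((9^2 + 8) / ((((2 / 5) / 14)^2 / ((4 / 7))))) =2868992875 / 2993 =958567.62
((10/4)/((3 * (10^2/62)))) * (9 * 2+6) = 62/5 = 12.40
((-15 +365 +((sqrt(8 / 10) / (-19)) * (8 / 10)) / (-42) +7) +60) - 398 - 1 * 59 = -40 +4 * sqrt(5) / 9975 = -40.00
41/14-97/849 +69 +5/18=1285330/17829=72.09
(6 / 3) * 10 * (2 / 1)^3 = 160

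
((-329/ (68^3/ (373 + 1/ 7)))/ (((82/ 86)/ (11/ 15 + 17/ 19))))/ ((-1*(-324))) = -38271677/ 18600323220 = -0.00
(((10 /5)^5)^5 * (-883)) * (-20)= 592571269120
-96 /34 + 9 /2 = 57 /34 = 1.68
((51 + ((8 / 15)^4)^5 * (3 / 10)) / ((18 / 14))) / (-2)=-197852779474964493418886291 / 9975770190238952636718750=-19.83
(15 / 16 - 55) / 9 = -865 / 144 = -6.01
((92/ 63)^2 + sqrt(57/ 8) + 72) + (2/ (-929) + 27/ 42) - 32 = sqrt(114)/ 4 + 315427003/ 7374402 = 45.44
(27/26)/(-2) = -27/52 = -0.52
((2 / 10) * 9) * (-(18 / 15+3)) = -189 / 25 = -7.56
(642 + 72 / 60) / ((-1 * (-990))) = 536 / 825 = 0.65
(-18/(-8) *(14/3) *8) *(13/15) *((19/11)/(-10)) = -3458/275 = -12.57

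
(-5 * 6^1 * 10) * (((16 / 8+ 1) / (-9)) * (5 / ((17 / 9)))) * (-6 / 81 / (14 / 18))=-3000 / 119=-25.21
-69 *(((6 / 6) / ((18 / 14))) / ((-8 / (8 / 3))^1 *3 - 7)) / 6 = 161 / 288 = 0.56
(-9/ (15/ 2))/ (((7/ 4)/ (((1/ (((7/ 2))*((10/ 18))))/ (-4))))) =108/ 1225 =0.09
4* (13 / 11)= 52 / 11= 4.73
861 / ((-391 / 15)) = -33.03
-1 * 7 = -7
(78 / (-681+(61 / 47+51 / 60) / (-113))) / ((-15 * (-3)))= -552344 / 217013517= -0.00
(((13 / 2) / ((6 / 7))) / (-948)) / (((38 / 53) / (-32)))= 4823 / 13509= 0.36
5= 5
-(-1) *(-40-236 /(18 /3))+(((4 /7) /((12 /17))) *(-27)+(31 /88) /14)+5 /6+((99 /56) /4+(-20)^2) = 739471 /2464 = 300.11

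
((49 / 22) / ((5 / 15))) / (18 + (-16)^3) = -147 / 89716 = -0.00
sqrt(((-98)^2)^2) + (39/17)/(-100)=16326761/1700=9603.98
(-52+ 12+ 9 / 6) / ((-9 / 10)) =385 / 9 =42.78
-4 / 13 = -0.31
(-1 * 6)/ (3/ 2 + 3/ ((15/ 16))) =-60/ 47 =-1.28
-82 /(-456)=41 /228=0.18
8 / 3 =2.67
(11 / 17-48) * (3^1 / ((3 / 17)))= -805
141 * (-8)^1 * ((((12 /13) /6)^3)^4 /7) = -4620288 /163086595857367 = -0.00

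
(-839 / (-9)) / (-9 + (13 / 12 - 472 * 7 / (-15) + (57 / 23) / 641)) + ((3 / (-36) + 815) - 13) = 1808612198569 / 2254127796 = 802.36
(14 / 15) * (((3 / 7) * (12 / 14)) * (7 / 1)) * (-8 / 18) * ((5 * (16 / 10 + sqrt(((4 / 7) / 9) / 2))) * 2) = -256 / 15 - 32 * sqrt(14) / 63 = -18.97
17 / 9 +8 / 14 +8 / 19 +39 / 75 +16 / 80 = 107771 / 29925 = 3.60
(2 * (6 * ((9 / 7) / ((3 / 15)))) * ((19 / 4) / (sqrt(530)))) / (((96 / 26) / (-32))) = -2223 * sqrt(530) / 371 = -137.94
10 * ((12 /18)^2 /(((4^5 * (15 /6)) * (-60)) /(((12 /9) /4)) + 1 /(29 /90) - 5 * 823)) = -232 /24268401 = -0.00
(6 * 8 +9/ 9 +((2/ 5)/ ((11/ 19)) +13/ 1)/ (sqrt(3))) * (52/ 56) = 3263 * sqrt(3)/ 770 +91/ 2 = 52.84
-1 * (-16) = 16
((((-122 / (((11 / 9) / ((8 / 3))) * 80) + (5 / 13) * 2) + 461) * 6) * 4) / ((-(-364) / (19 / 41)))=37367604 / 2667665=14.01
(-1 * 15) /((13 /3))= -45 /13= -3.46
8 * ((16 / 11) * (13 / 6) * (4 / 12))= 832 / 99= 8.40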